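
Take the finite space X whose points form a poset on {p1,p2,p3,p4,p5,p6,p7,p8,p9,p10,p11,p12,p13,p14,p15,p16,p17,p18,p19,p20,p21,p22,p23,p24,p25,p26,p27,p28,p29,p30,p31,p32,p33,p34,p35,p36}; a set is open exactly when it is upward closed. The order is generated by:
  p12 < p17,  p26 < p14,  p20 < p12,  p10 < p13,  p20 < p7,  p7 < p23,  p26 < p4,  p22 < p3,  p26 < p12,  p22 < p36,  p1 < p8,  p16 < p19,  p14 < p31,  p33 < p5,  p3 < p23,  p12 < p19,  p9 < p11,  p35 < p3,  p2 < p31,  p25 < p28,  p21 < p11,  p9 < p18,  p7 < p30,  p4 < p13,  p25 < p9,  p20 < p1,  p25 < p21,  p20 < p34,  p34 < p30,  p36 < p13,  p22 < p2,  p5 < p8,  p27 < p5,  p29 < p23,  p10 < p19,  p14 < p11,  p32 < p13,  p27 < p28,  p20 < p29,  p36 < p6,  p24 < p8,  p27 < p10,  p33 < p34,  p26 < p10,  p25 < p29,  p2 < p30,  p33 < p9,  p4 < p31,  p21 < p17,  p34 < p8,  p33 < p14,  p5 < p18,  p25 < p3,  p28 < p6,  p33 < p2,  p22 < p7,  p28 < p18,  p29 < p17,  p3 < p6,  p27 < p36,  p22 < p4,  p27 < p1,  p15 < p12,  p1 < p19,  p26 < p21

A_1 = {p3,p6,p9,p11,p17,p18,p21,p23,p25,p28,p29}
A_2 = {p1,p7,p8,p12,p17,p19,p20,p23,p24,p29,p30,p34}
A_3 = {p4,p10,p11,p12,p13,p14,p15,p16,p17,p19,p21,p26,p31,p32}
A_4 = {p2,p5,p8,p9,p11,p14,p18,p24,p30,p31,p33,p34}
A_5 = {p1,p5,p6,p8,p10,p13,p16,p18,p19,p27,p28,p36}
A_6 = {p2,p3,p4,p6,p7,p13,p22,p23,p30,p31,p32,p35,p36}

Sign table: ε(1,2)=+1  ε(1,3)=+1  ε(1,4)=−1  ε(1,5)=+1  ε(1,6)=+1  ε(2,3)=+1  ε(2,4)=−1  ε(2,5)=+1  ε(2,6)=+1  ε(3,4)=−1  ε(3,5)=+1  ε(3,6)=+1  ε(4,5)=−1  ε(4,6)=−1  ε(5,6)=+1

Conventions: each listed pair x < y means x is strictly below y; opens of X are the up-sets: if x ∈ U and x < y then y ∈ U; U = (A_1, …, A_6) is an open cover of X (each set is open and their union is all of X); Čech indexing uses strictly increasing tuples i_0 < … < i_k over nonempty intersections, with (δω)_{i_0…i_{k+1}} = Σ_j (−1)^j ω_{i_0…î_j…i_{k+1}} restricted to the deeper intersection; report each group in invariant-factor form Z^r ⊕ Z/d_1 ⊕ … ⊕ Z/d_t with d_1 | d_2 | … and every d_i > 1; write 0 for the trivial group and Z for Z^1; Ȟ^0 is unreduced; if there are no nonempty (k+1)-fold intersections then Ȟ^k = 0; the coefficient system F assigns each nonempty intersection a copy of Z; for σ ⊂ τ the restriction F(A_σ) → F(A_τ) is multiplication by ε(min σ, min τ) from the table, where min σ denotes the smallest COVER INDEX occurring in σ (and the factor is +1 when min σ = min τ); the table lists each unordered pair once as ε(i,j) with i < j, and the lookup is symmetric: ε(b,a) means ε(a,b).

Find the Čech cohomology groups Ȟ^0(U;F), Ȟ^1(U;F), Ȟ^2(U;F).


nerve of the cover:
  A12={p17,p23,p29} A13={p11,p17,p21} A14={p9,p11,p18} A15={p6,p18,p28} A16={p3,p6,p23} A23={p12,p17,p19} A24={p8,p24,p30,p34} A25={p1,p8,p19} A26={p7,p23,p30} A34={p11,p14,p31} A35={p10,p13,p16,p19} A36={p4,p13,p31,p32} A45={p5,p8,p18} A46={p2,p30,p31} A56={p6,p13,p36}
  A123={p17} A126={p23} A134={p11} A145={p18} A156={p6} A235={p19} A245={p8} A246={p30} A346={p31} A356={p13}
C dims 6,15,10; δ0: rk 5, SNF 1^5; δ1: rk 10, SNF 1^9·2
Ȟ^0 = (6 − 5) − 0 = 1, so Ȟ^0 ≅ Z
Ȟ^1 = (15 − 10) − 5 = 0, so Ȟ^1 ≅ 0
Ȟ^2 = (10 − 0) − 10 = 0 plus torsion [2], so Ȟ^2 ≅ Z/2

Ȟ^0 ≅ Z,  Ȟ^1 ≅ 0,  Ȟ^2 ≅ Z/2


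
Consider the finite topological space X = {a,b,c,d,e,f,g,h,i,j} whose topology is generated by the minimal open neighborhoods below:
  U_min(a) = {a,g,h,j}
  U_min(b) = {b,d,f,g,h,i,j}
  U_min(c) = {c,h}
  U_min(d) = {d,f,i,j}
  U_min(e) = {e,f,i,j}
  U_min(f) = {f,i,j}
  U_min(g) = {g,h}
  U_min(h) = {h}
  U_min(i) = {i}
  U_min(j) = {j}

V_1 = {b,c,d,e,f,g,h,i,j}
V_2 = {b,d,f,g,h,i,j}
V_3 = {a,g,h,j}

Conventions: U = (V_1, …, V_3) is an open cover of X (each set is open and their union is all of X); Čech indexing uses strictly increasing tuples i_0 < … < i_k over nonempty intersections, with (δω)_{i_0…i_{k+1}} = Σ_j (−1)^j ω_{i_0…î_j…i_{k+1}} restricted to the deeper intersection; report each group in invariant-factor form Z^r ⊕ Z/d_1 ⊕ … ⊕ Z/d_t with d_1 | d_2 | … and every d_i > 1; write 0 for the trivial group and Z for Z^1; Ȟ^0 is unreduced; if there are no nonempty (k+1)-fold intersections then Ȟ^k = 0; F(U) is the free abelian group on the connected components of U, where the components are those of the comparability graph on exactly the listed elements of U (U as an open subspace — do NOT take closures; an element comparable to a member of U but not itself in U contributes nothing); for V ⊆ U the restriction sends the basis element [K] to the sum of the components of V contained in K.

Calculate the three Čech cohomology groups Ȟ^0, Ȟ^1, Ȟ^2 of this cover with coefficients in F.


nonempty intersections:
  V12={b,d,f,g,h,i,j} V13={g,h,j} V23={g,h,j}
  V123={g,h,j}
components per intersection:
  V1: {b,c,d,e,f,g,h,i,j}
  V2: {b,d,f,g,h,i,j}
  V3: {a,g,h,j}
  V12: {b,d,f,g,h,i,j}
  V13: {g,h} {j}
  V23: {g,h} {j}
  V123: {g,h} {j}
C dims 3,5,2; δ0: rk 2, SNF 1^2; δ1: rk 2, SNF 1^2
Ȟ^0: (3−2)−0=1 ⇒ Z
Ȟ^1: (5−2)−2=1 ⇒ Z
Ȟ^2: (2−0)−2=0 ⇒ 0

Ȟ^0 ≅ Z; Ȟ^1 ≅ Z; Ȟ^2 ≅ 0


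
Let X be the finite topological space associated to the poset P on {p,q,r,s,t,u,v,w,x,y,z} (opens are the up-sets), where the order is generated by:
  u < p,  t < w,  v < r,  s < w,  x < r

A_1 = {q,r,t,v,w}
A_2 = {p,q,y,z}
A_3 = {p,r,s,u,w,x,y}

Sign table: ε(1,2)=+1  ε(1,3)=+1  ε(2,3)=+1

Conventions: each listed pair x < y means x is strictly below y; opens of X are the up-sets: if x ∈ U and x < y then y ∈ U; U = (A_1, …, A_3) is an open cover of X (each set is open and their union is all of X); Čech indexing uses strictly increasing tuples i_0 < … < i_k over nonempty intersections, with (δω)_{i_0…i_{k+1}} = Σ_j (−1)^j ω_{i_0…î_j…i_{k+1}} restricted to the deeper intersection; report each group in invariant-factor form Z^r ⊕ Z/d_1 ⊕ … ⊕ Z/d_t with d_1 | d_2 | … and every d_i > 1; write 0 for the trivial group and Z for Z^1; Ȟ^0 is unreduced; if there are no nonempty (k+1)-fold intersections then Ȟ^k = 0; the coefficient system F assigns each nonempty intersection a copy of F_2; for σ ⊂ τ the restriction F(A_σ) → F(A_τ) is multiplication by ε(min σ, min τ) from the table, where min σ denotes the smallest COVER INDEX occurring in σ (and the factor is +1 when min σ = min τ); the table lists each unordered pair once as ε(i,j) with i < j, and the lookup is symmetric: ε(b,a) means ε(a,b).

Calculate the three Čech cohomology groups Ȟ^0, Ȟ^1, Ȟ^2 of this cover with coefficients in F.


nonempty overlaps:
  A12={q} A13={r,w} A23={p,y}
C dims 3,3; δ0: rk_F2 2
degree 0: 3−2−0 = 1 → Ȟ^0 ≅ Z/2
degree 1: 3−0−2 = 1 → Ȟ^1 ≅ Z/2
degree 2: 0−0−0 = 0 → Ȟ^2 ≅ 0

Ȟ^0(U;F) ≅ Z/2,  Ȟ^1(U;F) ≅ Z/2,  Ȟ^2(U;F) ≅ 0


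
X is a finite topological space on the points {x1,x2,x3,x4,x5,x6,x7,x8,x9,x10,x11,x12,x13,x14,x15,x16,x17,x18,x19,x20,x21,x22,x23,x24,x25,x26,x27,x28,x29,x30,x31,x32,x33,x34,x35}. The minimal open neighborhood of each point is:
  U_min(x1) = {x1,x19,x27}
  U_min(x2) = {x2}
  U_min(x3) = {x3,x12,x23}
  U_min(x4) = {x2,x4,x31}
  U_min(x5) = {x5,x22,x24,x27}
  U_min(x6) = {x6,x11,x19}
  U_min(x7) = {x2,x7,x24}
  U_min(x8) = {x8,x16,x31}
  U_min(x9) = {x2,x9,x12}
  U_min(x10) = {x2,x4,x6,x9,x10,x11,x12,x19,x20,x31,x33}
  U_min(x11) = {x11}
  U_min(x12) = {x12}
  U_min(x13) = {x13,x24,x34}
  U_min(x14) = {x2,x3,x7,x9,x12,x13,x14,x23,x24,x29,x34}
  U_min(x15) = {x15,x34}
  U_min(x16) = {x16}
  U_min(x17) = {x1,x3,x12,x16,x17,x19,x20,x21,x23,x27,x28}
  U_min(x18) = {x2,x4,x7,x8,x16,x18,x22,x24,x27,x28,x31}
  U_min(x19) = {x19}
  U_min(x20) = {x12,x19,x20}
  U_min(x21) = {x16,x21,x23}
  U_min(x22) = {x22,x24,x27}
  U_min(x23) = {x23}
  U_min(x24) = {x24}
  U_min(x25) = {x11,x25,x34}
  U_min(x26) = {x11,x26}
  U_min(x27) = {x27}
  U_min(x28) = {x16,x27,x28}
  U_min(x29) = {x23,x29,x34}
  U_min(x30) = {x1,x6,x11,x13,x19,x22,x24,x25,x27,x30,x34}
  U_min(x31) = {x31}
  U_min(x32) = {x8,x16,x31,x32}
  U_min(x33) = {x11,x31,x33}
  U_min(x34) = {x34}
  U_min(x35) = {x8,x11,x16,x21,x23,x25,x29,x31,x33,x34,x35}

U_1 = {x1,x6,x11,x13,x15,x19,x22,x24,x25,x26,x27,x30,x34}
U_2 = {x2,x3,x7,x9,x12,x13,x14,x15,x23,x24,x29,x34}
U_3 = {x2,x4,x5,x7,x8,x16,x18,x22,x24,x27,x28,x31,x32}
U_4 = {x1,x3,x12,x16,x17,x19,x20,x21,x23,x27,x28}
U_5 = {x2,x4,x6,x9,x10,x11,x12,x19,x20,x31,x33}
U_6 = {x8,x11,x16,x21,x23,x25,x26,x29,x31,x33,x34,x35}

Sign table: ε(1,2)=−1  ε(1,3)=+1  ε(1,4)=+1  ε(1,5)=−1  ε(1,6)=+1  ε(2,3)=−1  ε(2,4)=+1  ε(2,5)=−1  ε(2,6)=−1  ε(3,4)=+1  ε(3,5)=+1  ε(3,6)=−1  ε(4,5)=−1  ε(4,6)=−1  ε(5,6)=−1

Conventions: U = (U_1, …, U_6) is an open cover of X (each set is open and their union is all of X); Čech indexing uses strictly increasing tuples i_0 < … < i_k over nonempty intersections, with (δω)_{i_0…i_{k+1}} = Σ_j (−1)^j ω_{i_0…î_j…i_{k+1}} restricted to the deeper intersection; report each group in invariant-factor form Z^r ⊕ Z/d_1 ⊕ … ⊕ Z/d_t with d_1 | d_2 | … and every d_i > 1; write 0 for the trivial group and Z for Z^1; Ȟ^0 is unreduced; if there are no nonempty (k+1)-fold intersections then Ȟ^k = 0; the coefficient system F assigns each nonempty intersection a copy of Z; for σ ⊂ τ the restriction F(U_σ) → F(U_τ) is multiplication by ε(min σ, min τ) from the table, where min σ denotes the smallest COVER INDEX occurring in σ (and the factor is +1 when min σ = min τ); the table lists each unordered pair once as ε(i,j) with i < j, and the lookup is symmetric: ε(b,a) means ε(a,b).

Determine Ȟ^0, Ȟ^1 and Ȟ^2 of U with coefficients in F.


nerve of the cover:
  U12={x13,x15,x24,x34} U13={x22,x24,x27} U14={x1,x19,x27} U15={x6,x11,x19} U16={x11,x25,x26,x34} U23={x2,x7,x24} U24={x3,x12,x23} U25={x2,x9,x12} U26={x23,x29,x34} U34={x16,x27,x28} U35={x2,x4,x31} U36={x8,x16,x31} U45={x12,x19,x20} U46={x16,x21,x23} U56={x11,x31,x33}
  U123={x24} U126={x34} U134={x27} U145={x19} U156={x11} U235={x2} U245={x12} U246={x23} U346={x16} U356={x31}
C dims 6,15,10; δ0: rk 6, SNF 1^5·2; δ1: rk 9, SNF 1^9
Ȟ^0 = (6 − 6) − 0 = 0, so Ȟ^0 ≅ 0
Ȟ^1 = (15 − 9) − 6 = 0 plus torsion [2], so Ȟ^1 ≅ Z/2
Ȟ^2 = (10 − 0) − 9 = 1, so Ȟ^2 ≅ Z

Ȟ^0 ≅ 0,  Ȟ^1 ≅ Z/2,  Ȟ^2 ≅ Z


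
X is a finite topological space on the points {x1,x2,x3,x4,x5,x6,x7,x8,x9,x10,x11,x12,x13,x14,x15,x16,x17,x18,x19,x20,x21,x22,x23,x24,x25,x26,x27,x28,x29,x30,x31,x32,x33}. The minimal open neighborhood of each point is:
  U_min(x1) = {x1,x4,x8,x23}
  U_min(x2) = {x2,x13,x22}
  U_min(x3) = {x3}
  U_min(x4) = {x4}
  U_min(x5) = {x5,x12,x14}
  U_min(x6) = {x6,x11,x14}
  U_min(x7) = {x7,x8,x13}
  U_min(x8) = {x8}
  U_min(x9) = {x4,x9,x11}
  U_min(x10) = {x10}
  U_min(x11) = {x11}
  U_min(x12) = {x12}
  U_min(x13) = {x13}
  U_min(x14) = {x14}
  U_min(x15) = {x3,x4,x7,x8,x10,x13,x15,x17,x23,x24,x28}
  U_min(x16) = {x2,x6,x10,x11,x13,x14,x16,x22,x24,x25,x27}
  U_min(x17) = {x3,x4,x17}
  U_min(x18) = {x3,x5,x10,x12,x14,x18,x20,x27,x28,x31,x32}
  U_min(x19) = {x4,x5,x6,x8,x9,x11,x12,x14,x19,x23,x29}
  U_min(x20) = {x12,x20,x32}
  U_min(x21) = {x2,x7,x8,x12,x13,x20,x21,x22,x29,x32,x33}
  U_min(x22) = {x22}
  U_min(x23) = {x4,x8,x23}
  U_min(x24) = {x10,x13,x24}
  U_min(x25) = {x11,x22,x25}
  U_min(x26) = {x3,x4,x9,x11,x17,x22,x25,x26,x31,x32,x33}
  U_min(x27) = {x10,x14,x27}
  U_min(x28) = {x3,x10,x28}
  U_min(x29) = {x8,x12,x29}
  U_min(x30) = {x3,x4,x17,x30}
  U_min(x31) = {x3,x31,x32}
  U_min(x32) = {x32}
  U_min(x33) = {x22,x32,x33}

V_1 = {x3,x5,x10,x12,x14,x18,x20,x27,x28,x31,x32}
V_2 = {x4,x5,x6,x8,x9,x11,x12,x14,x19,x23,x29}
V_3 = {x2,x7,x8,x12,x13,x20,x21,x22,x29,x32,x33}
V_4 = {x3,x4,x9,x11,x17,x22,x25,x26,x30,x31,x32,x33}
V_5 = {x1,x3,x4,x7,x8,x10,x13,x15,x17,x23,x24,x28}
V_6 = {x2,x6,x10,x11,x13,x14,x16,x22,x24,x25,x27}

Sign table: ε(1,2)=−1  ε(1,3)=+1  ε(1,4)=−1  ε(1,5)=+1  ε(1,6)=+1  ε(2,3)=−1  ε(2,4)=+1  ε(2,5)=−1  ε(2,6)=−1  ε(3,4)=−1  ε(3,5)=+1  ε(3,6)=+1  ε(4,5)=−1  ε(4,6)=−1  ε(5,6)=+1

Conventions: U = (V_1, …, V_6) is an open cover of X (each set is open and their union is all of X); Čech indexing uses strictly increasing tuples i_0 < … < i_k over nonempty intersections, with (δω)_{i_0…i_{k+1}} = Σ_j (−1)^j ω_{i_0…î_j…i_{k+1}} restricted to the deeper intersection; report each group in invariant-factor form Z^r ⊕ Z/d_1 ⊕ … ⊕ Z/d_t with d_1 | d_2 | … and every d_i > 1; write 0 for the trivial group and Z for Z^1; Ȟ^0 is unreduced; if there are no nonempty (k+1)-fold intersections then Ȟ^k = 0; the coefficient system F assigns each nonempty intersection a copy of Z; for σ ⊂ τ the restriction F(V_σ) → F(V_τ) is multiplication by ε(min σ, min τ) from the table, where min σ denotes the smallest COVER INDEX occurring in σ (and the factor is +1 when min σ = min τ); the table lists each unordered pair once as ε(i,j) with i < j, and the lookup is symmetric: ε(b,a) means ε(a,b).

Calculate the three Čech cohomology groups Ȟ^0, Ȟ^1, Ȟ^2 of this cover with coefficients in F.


Ȟ^0 = Z; Ȟ^1 = 0; Ȟ^2 = Z/2

nerve simplices:
  V12={x5,x12,x14} V13={x12,x20,x32} V14={x3,x31,x32} V15={x3,x10,x28} V16={x10,x14,x27} V23={x8,x12,x29} V24={x4,x9,x11} V25={x4,x8,x23} V26={x6,x11,x14} V34={x22,x32,x33} V35={x7,x8,x13} V36={x2,x13,x22} V45={x3,x4,x17} V46={x11,x22,x25} V56={x10,x13,x24}
  V123={x12} V126={x14} V134={x32} V145={x3} V156={x10} V235={x8} V245={x4} V246={x11} V346={x22} V356={x13}
C dims 6,15,10; δ0: rk 5, SNF 1^5; δ1: rk 10, SNF 1^9·2
degree 0: 6−5−0 = 1 → Ȟ^0 ≅ Z
degree 1: 15−10−5 = 0 → Ȟ^1 ≅ 0
degree 2: 10−0−10 = 0 plus torsion [2] → Ȟ^2 ≅ Z/2


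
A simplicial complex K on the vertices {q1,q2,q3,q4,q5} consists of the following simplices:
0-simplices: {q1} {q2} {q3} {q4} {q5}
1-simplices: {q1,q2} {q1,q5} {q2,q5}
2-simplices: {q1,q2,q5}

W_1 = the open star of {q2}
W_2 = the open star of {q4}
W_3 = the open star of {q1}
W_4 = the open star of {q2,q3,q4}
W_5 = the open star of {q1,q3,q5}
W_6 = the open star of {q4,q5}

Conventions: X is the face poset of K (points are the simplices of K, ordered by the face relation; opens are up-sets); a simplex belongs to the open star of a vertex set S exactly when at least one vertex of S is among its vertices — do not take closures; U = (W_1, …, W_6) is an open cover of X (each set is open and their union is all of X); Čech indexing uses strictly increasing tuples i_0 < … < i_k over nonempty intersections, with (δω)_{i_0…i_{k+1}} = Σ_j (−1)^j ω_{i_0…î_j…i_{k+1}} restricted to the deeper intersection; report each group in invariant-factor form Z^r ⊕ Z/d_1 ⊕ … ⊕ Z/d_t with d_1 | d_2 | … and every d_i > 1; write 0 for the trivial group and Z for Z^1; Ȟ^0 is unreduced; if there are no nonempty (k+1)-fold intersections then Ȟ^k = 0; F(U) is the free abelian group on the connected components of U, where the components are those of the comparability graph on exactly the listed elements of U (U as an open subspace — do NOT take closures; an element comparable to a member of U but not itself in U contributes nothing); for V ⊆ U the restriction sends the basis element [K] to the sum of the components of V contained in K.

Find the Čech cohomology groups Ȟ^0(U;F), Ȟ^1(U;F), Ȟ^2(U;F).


Ȟ^0 ≅ Z^3,  Ȟ^1 ≅ 0,  Ȟ^2 ≅ 0

cover nerve:
  W1={{q2},{q1,q2},{q2,q5},{q1,q2,q5}} W2={{q4}} W3={{q1},{q1,q2},{q1,q5},{q1,q2,q5}} W4={{q2},{q3},{q4},{q1,q2},{q2,q5},{q1,q2,q5}} W5={{q1},{q3},{q5},{q1,q2},{q1,q5},{q2,q5},{q1,q2,q5}} W6={{q4},{q5},{q1,q5},{q2,q5},{q1,q2,q5}}
  W13={{q1,q2},{q1,q2,q5}} W14={{q2},{q1,q2},{q2,q5},{q1,q2,q5}} W15={{q1,q2},{q2,q5},{q1,q2,q5}} W16={{q2,q5},{q1,q2,q5}} W24={{q4}} W26={{q4}} W34={{q1,q2},{q1,q2,q5}} W35={{q1},{q1,q2},{q1,q5},{q1,q2,q5}} W36={{q1,q5},{q1,q2,q5}} W45={{q3},{q1,q2},{q2,q5},{q1,q2,q5}} W46={{q4},{q2,q5},{q1,q2,q5}} W56={{q5},{q1,q5},{q2,q5},{q1,q2,q5}}
  W134={{q1,q2},{q1,q2,q5}} W135={{q1,q2},{q1,q2,q5}} W136={{q1,q2,q5}} W145={{q1,q2},{q2,q5},{q1,q2,q5}} W146={{q2,q5},{q1,q2,q5}} W156={{q2,q5},{q1,q2,q5}} W246={{q4}} W345={{q1,q2},{q1,q2,q5}} W346={{q1,q2,q5}} W356={{q1,q5},{q1,q2,q5}} W456={{q2,q5},{q1,q2,q5}}
  W1345={{q1,q2},{q1,q2,q5}} W1346={{q1,q2,q5}} W1356={{q1,q2,q5}} W1456={{q2,q5},{q1,q2,q5}} W3456={{q1,q2,q5}}
  W13456={{q1,q2,q5}}
components per intersection:
  W1: {{q2},{q1,q2},{q2,q5},{q1,q2,q5}}
  W2: {{q4}}
  W3: {{q1},{q1,q2},{q1,q5},{q1,q2,q5}}
  W4: {{q2},{q1,q2},{q2,q5},{q1,q2,q5}} {{q3}} {{q4}}
  W5: {{q1},{q5},{q1,q2},{q1,q5},{q2,q5},{q1,q2,q5}} {{q3}}
  W6: {{q4}} {{q5},{q1,q5},{q2,q5},{q1,q2,q5}}
  W13: {{q1,q2},{q1,q2,q5}}
  W14: {{q2},{q1,q2},{q2,q5},{q1,q2,q5}}
  W15: {{q1,q2},{q2,q5},{q1,q2,q5}}
  W16: {{q2,q5},{q1,q2,q5}}
  W24: {{q4}}
  W26: {{q4}}
  W34: {{q1,q2},{q1,q2,q5}}
  W35: {{q1},{q1,q2},{q1,q5},{q1,q2,q5}}
  W36: {{q1,q5},{q1,q2,q5}}
  W45: {{q3}} {{q1,q2},{q2,q5},{q1,q2,q5}}
  W46: {{q4}} {{q2,q5},{q1,q2,q5}}
  W56: {{q5},{q1,q5},{q2,q5},{q1,q2,q5}}
  W134: {{q1,q2},{q1,q2,q5}}
  W135: {{q1,q2},{q1,q2,q5}}
  W136: {{q1,q2,q5}}
  W145: {{q1,q2},{q2,q5},{q1,q2,q5}}
  W146: {{q2,q5},{q1,q2,q5}}
  W156: {{q2,q5},{q1,q2,q5}}
  W246: {{q4}}
  W345: {{q1,q2},{q1,q2,q5}}
  W346: {{q1,q2,q5}}
  W356: {{q1,q5},{q1,q2,q5}}
  W456: {{q2,q5},{q1,q2,q5}}
  W1345: {{q1,q2},{q1,q2,q5}}
  W1346: {{q1,q2,q5}}
  W1356: {{q1,q2,q5}}
  W1456: {{q2,q5},{q1,q2,q5}}
  W3456: {{q1,q2,q5}}
  W13456: {{q1,q2,q5}}
C dims 10,14,11,5; δ0: rk 7, SNF 1^7; δ1: rk 7, SNF 1^7; δ2: rk 4, SNF 1^4
Ȟ^0: (10−7)−0=3 ⇒ Z^3
Ȟ^1: (14−7)−7=0 ⇒ 0
Ȟ^2: (11−4)−7=0 ⇒ 0


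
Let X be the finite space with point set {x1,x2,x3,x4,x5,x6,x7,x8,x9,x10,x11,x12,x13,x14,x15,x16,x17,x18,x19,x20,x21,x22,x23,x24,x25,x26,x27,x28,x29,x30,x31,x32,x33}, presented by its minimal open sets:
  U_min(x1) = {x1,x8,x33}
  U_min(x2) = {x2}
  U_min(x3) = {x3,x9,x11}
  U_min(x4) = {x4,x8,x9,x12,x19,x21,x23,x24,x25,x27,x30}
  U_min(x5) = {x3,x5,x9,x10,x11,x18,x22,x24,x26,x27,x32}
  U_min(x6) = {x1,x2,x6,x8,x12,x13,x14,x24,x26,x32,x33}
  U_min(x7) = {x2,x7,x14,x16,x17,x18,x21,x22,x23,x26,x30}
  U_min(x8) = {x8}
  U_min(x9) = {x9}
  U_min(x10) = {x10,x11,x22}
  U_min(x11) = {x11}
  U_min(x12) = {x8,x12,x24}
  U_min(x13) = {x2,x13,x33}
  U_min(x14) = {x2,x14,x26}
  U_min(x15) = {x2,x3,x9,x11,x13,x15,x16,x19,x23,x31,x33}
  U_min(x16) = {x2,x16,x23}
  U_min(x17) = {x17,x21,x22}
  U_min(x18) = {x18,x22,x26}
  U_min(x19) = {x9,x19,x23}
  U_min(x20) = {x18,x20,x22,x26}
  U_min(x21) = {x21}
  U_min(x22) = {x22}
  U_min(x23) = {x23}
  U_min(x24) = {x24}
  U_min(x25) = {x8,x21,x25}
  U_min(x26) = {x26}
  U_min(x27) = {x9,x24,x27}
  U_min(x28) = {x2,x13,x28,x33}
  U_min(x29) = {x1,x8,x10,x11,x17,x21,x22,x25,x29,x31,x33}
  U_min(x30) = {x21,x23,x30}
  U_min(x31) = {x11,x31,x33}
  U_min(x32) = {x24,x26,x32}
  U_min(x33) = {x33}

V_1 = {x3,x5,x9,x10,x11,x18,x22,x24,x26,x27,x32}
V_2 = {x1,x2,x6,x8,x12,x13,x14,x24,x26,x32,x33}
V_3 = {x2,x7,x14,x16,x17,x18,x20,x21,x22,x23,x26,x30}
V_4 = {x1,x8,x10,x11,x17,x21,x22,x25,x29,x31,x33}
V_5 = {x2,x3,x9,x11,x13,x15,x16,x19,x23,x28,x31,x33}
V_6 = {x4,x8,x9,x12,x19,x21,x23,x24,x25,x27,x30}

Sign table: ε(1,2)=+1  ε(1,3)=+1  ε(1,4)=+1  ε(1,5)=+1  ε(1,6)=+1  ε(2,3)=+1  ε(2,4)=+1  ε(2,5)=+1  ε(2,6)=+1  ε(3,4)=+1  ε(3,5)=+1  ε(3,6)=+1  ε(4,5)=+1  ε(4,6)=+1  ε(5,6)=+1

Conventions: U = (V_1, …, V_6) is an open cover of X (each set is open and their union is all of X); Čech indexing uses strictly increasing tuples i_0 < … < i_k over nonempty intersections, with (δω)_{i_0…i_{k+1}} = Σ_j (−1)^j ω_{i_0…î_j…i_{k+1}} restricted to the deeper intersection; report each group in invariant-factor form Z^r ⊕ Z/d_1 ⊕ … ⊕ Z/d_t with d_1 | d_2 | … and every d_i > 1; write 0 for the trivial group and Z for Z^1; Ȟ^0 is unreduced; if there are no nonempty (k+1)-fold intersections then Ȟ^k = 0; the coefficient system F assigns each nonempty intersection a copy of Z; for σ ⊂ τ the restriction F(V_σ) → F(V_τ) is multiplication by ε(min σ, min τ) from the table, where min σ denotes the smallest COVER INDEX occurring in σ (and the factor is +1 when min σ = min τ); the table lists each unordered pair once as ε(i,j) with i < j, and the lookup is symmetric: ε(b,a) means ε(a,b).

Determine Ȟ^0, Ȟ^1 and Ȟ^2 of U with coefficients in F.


cover nerve:
  V12={x24,x26,x32} V13={x18,x22,x26} V14={x10,x11,x22} V15={x3,x9,x11} V16={x9,x24,x27} V23={x2,x14,x26} V24={x1,x8,x33} V25={x2,x13,x33} V26={x8,x12,x24} V34={x17,x21,x22} V35={x2,x16,x23} V36={x21,x23,x30} V45={x11,x31,x33} V46={x8,x21,x25} V56={x9,x19,x23}
  V123={x26} V126={x24} V134={x22} V145={x11} V156={x9} V235={x2} V245={x33} V246={x8} V346={x21} V356={x23}
C dims 6,15,10; δ0: rk 5, SNF 1^5; δ1: rk 10, SNF 1^9·2
Ȟ^0: (6−5)−0=1 ⇒ Z
Ȟ^1: (15−10)−5=0 ⇒ 0
Ȟ^2: (10−0)−10=0 plus torsion [2] ⇒ Z/2

Ȟ^0 ≅ Z,  Ȟ^1 ≅ 0,  Ȟ^2 ≅ Z/2


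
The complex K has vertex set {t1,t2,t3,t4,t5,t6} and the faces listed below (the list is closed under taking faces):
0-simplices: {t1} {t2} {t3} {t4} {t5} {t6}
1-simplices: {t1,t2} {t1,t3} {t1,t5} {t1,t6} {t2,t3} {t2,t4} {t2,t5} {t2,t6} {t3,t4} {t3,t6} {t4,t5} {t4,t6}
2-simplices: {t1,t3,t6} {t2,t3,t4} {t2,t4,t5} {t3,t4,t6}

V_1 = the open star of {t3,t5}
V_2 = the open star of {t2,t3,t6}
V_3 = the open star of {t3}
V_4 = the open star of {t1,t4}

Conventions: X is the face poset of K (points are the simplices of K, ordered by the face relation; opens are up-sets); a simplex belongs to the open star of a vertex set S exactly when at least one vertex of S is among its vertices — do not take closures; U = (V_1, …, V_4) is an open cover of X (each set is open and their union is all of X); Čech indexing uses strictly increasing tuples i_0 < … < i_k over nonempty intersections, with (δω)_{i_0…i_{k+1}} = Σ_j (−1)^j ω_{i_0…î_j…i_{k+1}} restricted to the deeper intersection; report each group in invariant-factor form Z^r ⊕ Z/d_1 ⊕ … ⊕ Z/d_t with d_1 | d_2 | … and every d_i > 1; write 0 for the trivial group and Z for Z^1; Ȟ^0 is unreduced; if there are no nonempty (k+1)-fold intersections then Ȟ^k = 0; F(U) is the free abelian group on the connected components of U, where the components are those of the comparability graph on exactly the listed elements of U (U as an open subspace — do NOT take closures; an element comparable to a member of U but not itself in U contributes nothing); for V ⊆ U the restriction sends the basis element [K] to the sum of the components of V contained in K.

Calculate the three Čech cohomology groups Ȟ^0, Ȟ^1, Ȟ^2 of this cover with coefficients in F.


Ȟ^0(U;F) ≅ Z, Ȟ^1(U;F) ≅ Z^2, Ȟ^2(U;F) ≅ 0

nonempty intersections:
  V1={{t3},{t5},{t1,t3},{t1,t5},{t2,t3},{t2,t5},{t3,t4},{t3,t6},{t4,t5},{t1,t3,t6},{t2,t3,t4},{t2,t4,t5},{t3,t4,t6}} V2={{t2},{t3},{t6},{t1,t2},{t1,t3},{t1,t6},{t2,t3},{t2,t4},{t2,t5},{t2,t6},{t3,t4},{t3,t6},{t4,t6},{t1,t3,t6},{t2,t3,t4},{t2,t4,t5},{t3,t4,t6}} V3={{t3},{t1,t3},{t2,t3},{t3,t4},{t3,t6},{t1,t3,t6},{t2,t3,t4},{t3,t4,t6}} V4={{t1},{t4},{t1,t2},{t1,t3},{t1,t5},{t1,t6},{t2,t4},{t3,t4},{t4,t5},{t4,t6},{t1,t3,t6},{t2,t3,t4},{t2,t4,t5},{t3,t4,t6}}
  V12={{t3},{t1,t3},{t2,t3},{t2,t5},{t3,t4},{t3,t6},{t1,t3,t6},{t2,t3,t4},{t2,t4,t5},{t3,t4,t6}} V13={{t3},{t1,t3},{t2,t3},{t3,t4},{t3,t6},{t1,t3,t6},{t2,t3,t4},{t3,t4,t6}} V14={{t1,t3},{t1,t5},{t3,t4},{t4,t5},{t1,t3,t6},{t2,t3,t4},{t2,t4,t5},{t3,t4,t6}} V23={{t3},{t1,t3},{t2,t3},{t3,t4},{t3,t6},{t1,t3,t6},{t2,t3,t4},{t3,t4,t6}} V24={{t1,t2},{t1,t3},{t1,t6},{t2,t4},{t3,t4},{t4,t6},{t1,t3,t6},{t2,t3,t4},{t2,t4,t5},{t3,t4,t6}} V34={{t1,t3},{t3,t4},{t1,t3,t6},{t2,t3,t4},{t3,t4,t6}}
  V123={{t3},{t1,t3},{t2,t3},{t3,t4},{t3,t6},{t1,t3,t6},{t2,t3,t4},{t3,t4,t6}} V124={{t1,t3},{t3,t4},{t1,t3,t6},{t2,t3,t4},{t2,t4,t5},{t3,t4,t6}} V134={{t1,t3},{t3,t4},{t1,t3,t6},{t2,t3,t4},{t3,t4,t6}} V234={{t1,t3},{t3,t4},{t1,t3,t6},{t2,t3,t4},{t3,t4,t6}}
  V1234={{t1,t3},{t3,t4},{t1,t3,t6},{t2,t3,t4},{t3,t4,t6}}
components per intersection:
  V1: {{t3},{t1,t3},{t2,t3},{t3,t4},{t3,t6},{t1,t3,t6},{t2,t3,t4},{t3,t4,t6}} {{t5},{t1,t5},{t2,t5},{t4,t5},{t2,t4,t5}}
  V2: {{t2},{t3},{t6},{t1,t2},{t1,t3},{t1,t6},{t2,t3},{t2,t4},{t2,t5},{t2,t6},{t3,t4},{t3,t6},{t4,t6},{t1,t3,t6},{t2,t3,t4},{t2,t4,t5},{t3,t4,t6}}
  V3: {{t3},{t1,t3},{t2,t3},{t3,t4},{t3,t6},{t1,t3,t6},{t2,t3,t4},{t3,t4,t6}}
  V4: {{t1},{t1,t2},{t1,t3},{t1,t5},{t1,t6},{t1,t3,t6}} {{t4},{t2,t4},{t3,t4},{t4,t5},{t4,t6},{t2,t3,t4},{t2,t4,t5},{t3,t4,t6}}
  V12: {{t3},{t1,t3},{t2,t3},{t3,t4},{t3,t6},{t1,t3,t6},{t2,t3,t4},{t3,t4,t6}} {{t2,t5},{t2,t4,t5}}
  V13: {{t3},{t1,t3},{t2,t3},{t3,t4},{t3,t6},{t1,t3,t6},{t2,t3,t4},{t3,t4,t6}}
  V14: {{t1,t3},{t1,t3,t6}} {{t1,t5}} {{t3,t4},{t2,t3,t4},{t3,t4,t6}} {{t4,t5},{t2,t4,t5}}
  V23: {{t3},{t1,t3},{t2,t3},{t3,t4},{t3,t6},{t1,t3,t6},{t2,t3,t4},{t3,t4,t6}}
  V24: {{t1,t2}} {{t1,t3},{t1,t6},{t1,t3,t6}} {{t2,t4},{t3,t4},{t4,t6},{t2,t3,t4},{t2,t4,t5},{t3,t4,t6}}
  V34: {{t1,t3},{t1,t3,t6}} {{t3,t4},{t2,t3,t4},{t3,t4,t6}}
  V123: {{t3},{t1,t3},{t2,t3},{t3,t4},{t3,t6},{t1,t3,t6},{t2,t3,t4},{t3,t4,t6}}
  V124: {{t1,t3},{t1,t3,t6}} {{t3,t4},{t2,t3,t4},{t3,t4,t6}} {{t2,t4,t5}}
  V134: {{t1,t3},{t1,t3,t6}} {{t3,t4},{t2,t3,t4},{t3,t4,t6}}
  V234: {{t1,t3},{t1,t3,t6}} {{t3,t4},{t2,t3,t4},{t3,t4,t6}}
  V1234: {{t1,t3},{t1,t3,t6}} {{t3,t4},{t2,t3,t4},{t3,t4,t6}}
C dims 6,13,8,2; δ0: rk 5, SNF 1^5; δ1: rk 6, SNF 1^6; δ2: rk 2, SNF 1^2
Ȟ^0: (6−5)−0=1 ⇒ Z
Ȟ^1: (13−6)−5=2 ⇒ Z^2
Ȟ^2: (8−2)−6=0 ⇒ 0


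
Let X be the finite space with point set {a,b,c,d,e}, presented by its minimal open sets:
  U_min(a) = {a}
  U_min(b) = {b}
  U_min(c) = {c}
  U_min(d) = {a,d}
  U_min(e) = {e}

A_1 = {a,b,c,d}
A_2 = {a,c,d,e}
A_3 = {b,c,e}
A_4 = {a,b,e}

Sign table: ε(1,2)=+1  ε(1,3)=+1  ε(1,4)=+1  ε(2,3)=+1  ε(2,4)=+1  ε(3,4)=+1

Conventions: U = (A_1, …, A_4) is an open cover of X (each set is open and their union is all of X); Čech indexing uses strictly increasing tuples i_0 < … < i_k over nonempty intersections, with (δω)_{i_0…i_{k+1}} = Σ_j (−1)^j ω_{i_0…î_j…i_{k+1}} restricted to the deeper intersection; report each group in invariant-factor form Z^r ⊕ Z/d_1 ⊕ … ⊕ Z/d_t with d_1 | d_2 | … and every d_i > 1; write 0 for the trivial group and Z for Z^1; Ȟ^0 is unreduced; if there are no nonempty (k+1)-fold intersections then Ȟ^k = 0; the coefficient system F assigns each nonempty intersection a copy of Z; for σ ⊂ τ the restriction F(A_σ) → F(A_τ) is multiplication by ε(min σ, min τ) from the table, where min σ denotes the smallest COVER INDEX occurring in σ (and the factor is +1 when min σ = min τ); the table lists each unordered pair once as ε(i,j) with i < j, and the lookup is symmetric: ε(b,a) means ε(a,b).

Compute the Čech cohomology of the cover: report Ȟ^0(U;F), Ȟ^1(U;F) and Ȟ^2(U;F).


Ȟ^0 = Z; Ȟ^1 = 0; Ȟ^2 = Z

nonempty overlaps:
  A12={a,c,d} A13={b,c} A14={a,b} A23={c,e} A24={a,e} A34={b,e}
  A123={c} A124={a} A134={b} A234={e}
C dims 4,6,4; δ0: rk 3, SNF 1^3; δ1: rk 3, SNF 1^3
degree 0: 4−3−0 = 1 → Ȟ^0 ≅ Z
degree 1: 6−3−3 = 0 → Ȟ^1 ≅ 0
degree 2: 4−0−3 = 1 → Ȟ^2 ≅ Z


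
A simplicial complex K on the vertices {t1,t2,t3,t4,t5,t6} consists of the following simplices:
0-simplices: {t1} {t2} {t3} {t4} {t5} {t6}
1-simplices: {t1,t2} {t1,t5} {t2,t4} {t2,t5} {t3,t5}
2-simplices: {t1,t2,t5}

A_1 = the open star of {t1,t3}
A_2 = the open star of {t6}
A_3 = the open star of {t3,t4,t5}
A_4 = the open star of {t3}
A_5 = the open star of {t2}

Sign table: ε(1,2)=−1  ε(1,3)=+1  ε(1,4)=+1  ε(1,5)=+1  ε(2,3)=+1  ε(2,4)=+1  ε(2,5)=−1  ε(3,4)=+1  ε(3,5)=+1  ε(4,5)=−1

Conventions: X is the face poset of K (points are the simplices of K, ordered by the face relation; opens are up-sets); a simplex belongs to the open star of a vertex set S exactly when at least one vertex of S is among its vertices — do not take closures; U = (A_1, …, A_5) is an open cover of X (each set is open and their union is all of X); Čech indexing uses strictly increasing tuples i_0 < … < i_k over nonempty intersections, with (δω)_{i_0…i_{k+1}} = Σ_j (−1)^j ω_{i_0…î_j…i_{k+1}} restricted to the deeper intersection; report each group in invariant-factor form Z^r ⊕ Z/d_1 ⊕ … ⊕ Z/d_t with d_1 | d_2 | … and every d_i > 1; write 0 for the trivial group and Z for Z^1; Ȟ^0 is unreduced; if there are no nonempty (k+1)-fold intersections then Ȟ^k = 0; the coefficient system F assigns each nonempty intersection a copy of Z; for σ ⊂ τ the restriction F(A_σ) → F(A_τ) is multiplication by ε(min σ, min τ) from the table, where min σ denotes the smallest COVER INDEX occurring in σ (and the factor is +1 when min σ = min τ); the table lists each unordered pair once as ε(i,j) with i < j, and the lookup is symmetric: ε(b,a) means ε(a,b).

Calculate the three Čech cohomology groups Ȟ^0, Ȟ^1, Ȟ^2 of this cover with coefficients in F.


nerve simplices:
  A1={{t1},{t3},{t1,t2},{t1,t5},{t3,t5},{t1,t2,t5}} A2={{t6}} A3={{t3},{t4},{t5},{t1,t5},{t2,t4},{t2,t5},{t3,t5},{t1,t2,t5}} A4={{t3},{t3,t5}} A5={{t2},{t1,t2},{t2,t4},{t2,t5},{t1,t2,t5}}
  A13={{t3},{t1,t5},{t3,t5},{t1,t2,t5}} A14={{t3},{t3,t5}} A15={{t1,t2},{t1,t2,t5}} A34={{t3},{t3,t5}} A35={{t2,t4},{t2,t5},{t1,t2,t5}}
  A134={{t3},{t3,t5}} A135={{t1,t2,t5}}
C dims 5,5,2; δ0: rk 3, SNF 1^3; δ1: rk 2, SNF 1^2
degree 0: 5−3−0 = 2 → Ȟ^0 ≅ Z^2
degree 1: 5−2−3 = 0 → Ȟ^1 ≅ 0
degree 2: 2−0−2 = 0 → Ȟ^2 ≅ 0

Ȟ^0(U;F) ≅ Z^2,  Ȟ^1(U;F) ≅ 0,  Ȟ^2(U;F) ≅ 0


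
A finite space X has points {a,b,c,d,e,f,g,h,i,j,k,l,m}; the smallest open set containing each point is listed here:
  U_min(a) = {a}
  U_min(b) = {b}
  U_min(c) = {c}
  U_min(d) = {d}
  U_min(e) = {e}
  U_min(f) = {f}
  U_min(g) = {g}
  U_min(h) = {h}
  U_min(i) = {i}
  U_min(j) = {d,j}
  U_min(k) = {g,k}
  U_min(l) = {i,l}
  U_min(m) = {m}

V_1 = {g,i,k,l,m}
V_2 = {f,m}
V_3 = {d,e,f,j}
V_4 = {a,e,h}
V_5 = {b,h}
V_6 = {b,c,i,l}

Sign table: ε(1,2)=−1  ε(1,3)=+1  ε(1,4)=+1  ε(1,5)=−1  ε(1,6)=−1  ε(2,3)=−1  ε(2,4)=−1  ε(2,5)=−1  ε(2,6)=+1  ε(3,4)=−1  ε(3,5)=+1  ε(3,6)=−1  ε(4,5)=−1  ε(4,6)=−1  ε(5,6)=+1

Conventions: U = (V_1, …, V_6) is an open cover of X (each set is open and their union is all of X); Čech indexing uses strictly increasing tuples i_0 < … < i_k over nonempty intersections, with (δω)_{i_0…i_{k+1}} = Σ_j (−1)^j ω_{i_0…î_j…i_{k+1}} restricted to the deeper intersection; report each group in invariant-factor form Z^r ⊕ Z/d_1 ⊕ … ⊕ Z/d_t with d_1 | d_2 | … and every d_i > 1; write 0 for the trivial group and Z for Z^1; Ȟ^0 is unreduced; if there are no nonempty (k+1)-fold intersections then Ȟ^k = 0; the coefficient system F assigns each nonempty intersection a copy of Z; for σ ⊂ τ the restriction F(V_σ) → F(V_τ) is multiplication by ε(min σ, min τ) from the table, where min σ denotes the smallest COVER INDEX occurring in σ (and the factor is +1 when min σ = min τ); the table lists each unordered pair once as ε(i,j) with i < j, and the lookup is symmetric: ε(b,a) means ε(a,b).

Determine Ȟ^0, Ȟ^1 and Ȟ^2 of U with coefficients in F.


Ȟ^0 = 0; Ȟ^1 = Z/2; Ȟ^2 = 0

nonempty intersections:
  V12={m} V16={i,l} V23={f} V34={e} V45={h} V56={b}
C dims 6,6; δ0: rk 6, SNF 1^5·2
Ȟ^0: (6−6)−0=0 ⇒ 0
Ȟ^1: (6−0)−6=0 plus torsion [2] ⇒ Z/2
Ȟ^2: (0−0)−0=0 ⇒ 0


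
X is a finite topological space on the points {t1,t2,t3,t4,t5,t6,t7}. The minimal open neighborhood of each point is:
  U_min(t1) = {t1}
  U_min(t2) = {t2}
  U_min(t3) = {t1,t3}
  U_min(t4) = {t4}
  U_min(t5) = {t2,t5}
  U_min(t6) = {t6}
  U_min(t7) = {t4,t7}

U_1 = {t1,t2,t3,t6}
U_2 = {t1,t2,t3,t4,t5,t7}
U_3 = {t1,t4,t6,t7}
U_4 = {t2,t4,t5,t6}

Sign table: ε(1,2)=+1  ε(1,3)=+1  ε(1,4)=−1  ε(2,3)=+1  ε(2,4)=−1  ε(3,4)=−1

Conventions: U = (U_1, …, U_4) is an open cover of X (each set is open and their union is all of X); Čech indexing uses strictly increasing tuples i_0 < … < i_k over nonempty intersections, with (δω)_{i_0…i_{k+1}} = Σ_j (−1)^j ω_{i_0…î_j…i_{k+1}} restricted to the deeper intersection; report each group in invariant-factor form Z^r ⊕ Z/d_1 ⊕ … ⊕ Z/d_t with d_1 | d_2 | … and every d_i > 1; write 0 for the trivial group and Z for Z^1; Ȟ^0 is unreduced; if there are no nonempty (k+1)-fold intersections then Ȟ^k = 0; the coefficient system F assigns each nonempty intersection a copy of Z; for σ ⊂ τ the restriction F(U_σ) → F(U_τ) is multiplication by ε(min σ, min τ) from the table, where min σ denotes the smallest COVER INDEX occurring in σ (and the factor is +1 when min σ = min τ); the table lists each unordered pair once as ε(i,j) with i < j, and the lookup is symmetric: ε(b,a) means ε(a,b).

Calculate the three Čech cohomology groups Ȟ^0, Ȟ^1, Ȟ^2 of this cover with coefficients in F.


nonempty intersections:
  U12={t1,t2,t3} U13={t1,t6} U14={t2,t6} U23={t1,t4,t7} U24={t2,t4,t5} U34={t4,t6}
  U123={t1} U124={t2} U134={t6} U234={t4}
C dims 4,6,4; δ0: rk 3, SNF 1^3; δ1: rk 3, SNF 1^3
Ȟ^0: (4−3)−0=1 ⇒ Z
Ȟ^1: (6−3)−3=0 ⇒ 0
Ȟ^2: (4−0)−3=1 ⇒ Z

Ȟ^0 ≅ Z; Ȟ^1 ≅ 0; Ȟ^2 ≅ Z


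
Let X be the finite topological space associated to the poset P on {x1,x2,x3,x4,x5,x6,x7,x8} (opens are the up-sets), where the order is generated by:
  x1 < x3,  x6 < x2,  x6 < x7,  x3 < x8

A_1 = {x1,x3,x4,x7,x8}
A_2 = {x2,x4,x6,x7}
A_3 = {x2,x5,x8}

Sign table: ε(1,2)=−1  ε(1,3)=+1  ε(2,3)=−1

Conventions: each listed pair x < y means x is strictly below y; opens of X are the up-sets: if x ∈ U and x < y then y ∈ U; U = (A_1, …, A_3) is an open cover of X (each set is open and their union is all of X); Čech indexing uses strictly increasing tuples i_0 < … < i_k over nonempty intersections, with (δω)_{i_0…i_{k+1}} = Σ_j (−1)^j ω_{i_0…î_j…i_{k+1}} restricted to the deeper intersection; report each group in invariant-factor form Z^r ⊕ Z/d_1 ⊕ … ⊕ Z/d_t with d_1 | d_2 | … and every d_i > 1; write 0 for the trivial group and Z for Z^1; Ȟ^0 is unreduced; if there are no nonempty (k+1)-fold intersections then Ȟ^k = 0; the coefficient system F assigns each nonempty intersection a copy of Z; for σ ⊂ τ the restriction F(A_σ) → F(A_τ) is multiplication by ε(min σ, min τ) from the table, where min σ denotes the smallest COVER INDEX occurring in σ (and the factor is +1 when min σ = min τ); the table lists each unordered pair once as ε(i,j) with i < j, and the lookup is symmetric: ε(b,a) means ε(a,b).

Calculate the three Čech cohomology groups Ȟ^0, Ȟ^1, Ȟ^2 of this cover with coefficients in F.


Ȟ^0 = Z, Ȟ^1 = Z and Ȟ^2 = 0

nerve simplices:
  A12={x4,x7} A13={x8} A23={x2}
C dims 3,3; δ0: rk 2, SNF 1^2
degree 0: 3−2−0 = 1 → Ȟ^0 ≅ Z
degree 1: 3−0−2 = 1 → Ȟ^1 ≅ Z
degree 2: 0−0−0 = 0 → Ȟ^2 ≅ 0


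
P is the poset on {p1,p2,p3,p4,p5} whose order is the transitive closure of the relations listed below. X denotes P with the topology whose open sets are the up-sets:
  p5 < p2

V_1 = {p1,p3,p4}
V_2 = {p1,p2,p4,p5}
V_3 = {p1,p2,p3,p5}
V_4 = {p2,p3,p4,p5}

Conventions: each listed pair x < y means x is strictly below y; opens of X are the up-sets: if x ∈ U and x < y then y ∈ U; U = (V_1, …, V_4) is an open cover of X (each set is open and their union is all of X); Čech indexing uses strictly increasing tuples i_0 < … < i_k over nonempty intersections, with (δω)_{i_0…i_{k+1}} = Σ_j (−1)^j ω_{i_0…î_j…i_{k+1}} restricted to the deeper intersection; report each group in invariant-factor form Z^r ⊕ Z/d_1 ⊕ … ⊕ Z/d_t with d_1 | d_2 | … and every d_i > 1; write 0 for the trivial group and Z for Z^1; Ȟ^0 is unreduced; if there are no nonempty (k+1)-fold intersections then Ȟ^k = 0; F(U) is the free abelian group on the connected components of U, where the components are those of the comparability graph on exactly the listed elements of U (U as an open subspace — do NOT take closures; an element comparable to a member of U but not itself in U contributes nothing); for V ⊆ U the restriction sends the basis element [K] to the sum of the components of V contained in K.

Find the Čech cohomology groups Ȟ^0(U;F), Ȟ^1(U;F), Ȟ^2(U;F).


nonempty intersections:
  V12={p1,p4} V13={p1,p3} V14={p3,p4} V23={p1,p2,p5} V24={p2,p4,p5} V34={p2,p3,p5}
  V123={p1} V124={p4} V134={p3} V234={p2,p5}
components per intersection:
  V1: {p1} {p3} {p4}
  V2: {p1} {p2,p5} {p4}
  V3: {p1} {p2,p5} {p3}
  V4: {p2,p5} {p3} {p4}
  V12: {p1} {p4}
  V13: {p1} {p3}
  V14: {p3} {p4}
  V23: {p1} {p2,p5}
  V24: {p2,p5} {p4}
  V34: {p2,p5} {p3}
  V123: {p1}
  V124: {p4}
  V134: {p3}
  V234: {p2,p5}
C dims 12,12,4; δ0: rk 8, SNF 1^8; δ1: rk 4, SNF 1^4
Ȟ^0: (12−8)−0=4 ⇒ Z^4
Ȟ^1: (12−4)−8=0 ⇒ 0
Ȟ^2: (4−0)−4=0 ⇒ 0

Ȟ^0 = Z^4, Ȟ^1 = 0, Ȟ^2 = 0


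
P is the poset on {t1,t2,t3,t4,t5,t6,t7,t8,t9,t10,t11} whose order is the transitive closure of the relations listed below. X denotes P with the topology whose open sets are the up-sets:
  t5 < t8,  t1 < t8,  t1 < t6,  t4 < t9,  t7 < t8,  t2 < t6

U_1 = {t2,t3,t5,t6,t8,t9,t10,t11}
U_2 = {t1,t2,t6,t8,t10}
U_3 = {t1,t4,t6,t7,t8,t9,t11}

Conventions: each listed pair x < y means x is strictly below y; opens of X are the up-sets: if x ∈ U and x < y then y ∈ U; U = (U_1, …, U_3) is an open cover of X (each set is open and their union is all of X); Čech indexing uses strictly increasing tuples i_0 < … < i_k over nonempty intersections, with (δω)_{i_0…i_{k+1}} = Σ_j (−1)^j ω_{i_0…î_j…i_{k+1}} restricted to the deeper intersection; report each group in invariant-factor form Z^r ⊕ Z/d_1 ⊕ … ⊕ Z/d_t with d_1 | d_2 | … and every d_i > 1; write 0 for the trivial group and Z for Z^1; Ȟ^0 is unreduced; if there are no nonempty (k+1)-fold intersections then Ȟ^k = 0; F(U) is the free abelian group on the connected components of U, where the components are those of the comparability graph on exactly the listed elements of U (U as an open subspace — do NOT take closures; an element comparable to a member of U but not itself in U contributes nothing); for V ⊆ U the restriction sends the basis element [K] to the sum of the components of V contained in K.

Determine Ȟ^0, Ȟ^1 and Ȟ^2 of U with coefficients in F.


Ȟ^0 = Z^5, Ȟ^1 = 0, Ȟ^2 = 0

nerve of the cover:
  U12={t2,t6,t8,t10} U13={t6,t8,t9,t11} U23={t1,t6,t8}
  U123={t6,t8}
components per intersection:
  U1: {t2,t6} {t3} {t5,t8} {t9} {t10} {t11}
  U2: {t1,t2,t6,t8} {t10}
  U3: {t1,t6,t7,t8} {t4,t9} {t11}
  U12: {t2,t6} {t8} {t10}
  U13: {t6} {t8} {t9} {t11}
  U23: {t1,t6,t8}
  U123: {t6} {t8}
C dims 11,8,2; δ0: rk 6, SNF 1^6; δ1: rk 2, SNF 1^2
Ȟ^0 = (11 − 6) − 0 = 5, so Ȟ^0 ≅ Z^5
Ȟ^1 = (8 − 2) − 6 = 0, so Ȟ^1 ≅ 0
Ȟ^2 = (2 − 0) − 2 = 0, so Ȟ^2 ≅ 0


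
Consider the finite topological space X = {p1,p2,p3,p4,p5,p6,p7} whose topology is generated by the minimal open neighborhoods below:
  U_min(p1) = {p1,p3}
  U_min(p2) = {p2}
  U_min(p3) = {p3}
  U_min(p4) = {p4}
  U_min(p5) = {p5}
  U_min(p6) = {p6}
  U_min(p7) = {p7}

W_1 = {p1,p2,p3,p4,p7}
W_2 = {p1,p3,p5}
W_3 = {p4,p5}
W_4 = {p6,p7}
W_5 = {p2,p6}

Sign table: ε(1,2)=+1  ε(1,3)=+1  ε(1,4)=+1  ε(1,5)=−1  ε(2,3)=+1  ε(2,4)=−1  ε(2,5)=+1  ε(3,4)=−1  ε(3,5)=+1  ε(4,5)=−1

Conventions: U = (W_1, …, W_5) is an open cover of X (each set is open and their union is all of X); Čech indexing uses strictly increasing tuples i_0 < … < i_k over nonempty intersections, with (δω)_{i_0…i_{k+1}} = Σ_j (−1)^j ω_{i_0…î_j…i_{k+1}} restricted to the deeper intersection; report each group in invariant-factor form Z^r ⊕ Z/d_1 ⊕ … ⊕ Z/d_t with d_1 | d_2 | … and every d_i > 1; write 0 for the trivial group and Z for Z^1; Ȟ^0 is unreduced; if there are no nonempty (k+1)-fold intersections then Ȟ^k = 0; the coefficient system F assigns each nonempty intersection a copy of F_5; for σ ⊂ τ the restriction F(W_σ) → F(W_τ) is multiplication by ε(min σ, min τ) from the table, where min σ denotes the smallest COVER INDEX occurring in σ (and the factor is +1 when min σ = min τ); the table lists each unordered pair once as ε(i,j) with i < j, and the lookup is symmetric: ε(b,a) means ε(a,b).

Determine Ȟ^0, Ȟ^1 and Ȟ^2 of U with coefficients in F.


nonempty overlaps:
  W12={p1,p3} W13={p4} W14={p7} W15={p2} W23={p5} W45={p6}
C dims 5,6; δ0: rk_F5 4
degree 0: 5−4−0 = 1 → Ȟ^0 ≅ Z/5
degree 1: 6−0−4 = 2 → Ȟ^1 ≅ Z/5 ⊕ Z/5
degree 2: 0−0−0 = 0 → Ȟ^2 ≅ 0

Ȟ^0 ≅ Z/5,  Ȟ^1 ≅ Z/5 ⊕ Z/5,  Ȟ^2 ≅ 0
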